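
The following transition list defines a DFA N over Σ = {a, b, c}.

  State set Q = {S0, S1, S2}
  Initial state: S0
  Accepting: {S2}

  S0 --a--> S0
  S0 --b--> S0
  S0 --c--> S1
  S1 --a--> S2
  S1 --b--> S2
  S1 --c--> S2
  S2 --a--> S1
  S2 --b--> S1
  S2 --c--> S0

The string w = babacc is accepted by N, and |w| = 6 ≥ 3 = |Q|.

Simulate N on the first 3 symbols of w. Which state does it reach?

S0

Run of N on the first 3 characters of w = b a b:
  step 0: S0  (start)
  step 1: S0  (read b: S0→S0)
  step 2: S0  (read a: S0→S0)
  step 3: S0  (read b: S0→S0)

After reading 3 characters, N is in state S0.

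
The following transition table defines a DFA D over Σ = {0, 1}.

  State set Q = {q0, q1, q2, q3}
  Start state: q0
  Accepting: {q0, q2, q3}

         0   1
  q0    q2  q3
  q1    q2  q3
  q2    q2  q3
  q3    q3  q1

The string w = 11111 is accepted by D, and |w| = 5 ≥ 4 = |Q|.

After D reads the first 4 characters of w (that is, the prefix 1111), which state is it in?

Run of D on the first 4 characters of w = 1 1 1 1:
  step 0: q0  (start)
  step 1: q3  (read 1: q0→q3)
  step 2: q1  (read 1: q3→q1)
  step 3: q3  (read 1: q1→q3)
  step 4: q1  (read 1: q3→q1)

After reading 4 characters, D is in state q1.

q1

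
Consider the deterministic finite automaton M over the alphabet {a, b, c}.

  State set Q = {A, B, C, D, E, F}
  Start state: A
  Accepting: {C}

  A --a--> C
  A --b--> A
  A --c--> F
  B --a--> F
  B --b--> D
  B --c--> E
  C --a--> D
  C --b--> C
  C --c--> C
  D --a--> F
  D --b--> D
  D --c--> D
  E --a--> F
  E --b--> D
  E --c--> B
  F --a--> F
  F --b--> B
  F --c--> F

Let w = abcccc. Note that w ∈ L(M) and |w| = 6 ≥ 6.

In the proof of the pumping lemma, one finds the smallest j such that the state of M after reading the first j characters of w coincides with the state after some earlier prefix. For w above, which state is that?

State sequence: A -a-> C -b-> C -c-> C -c-> C -c-> C -c-> C
First repeat at step 2: C was already visited.

The earliest repeat is at step j = 2: M is in C, which it already visited at step i = 1.
With |Q| = 6, pigeonhole forces a state repeat no later than step 6; the substring read between the first and second visits to that state can be pumped.

C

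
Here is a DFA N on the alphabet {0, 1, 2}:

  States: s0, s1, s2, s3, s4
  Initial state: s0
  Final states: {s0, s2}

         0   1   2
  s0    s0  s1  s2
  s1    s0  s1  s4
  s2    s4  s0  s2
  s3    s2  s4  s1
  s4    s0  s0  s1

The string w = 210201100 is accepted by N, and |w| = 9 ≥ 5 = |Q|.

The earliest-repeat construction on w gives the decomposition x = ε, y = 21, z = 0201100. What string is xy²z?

xy^2z = ε·21·21·0201100 = 21210201100.
Reading y = 21 takes N from s0 back to s0, so after x·y·y the machine is still in s0, and z then leads to the accepting state s0. Hence 21210201100 ∈ L(N).

21210201100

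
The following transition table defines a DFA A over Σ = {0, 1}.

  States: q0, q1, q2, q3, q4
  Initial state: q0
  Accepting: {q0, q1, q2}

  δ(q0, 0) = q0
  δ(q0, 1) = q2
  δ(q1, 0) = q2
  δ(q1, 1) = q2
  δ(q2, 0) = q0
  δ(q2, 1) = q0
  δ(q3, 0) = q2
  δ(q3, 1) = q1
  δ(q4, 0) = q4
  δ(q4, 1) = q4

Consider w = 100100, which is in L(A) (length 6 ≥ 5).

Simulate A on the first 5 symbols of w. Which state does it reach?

q0

Run of A on the first 5 characters of w = 1 0 0 1 0:
  step 0: q0  (start)
  step 1: q2  (read 1: q0→q2)
  step 2: q0  (read 0: q2→q0)
  step 3: q0  (read 0: q0→q0)
  step 4: q2  (read 1: q0→q2)
  step 5: q0  (read 0: q2→q0)

After reading 5 characters, A is in state q0.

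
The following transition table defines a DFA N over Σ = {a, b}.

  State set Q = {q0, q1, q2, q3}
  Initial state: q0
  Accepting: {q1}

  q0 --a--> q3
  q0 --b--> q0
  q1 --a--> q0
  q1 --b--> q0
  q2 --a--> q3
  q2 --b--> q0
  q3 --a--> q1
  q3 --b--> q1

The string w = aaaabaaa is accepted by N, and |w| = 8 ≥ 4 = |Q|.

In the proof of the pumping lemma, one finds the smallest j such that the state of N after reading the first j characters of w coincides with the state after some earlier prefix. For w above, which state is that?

q0

State sequence: q0 -a-> q3 -a-> q1 -a-> q0 -a-> q3 -b-> q1 -a-> q0 -a-> q3 -a-> q1
First repeat at step 3: q0 was already visited.

The earliest repeat is at step j = 3: N is in q0, which it already visited at step i = 0.
Pumping length from the standard proof: p = 4 (the number of states). The repeated state found above gives |xy| = j ≤ 4 and |y| = j − i ≥ 1.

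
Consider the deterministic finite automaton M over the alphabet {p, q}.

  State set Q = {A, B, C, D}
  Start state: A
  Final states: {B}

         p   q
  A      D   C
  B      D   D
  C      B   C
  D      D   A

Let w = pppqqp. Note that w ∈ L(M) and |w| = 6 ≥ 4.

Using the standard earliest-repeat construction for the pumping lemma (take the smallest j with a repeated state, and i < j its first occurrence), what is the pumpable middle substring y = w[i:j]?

Run of M on w = p p p q q p:
  step 0: A  (start)
  step 1: D  (read p: A→D)
  step 2: D  (read p: D→D)   ← first repeat (D seen earlier)
  step 3: D  (read p: D→D)
  step 4: A  (read q: D→A)
  step 5: C  (read q: A→C)
  step 6: B  (read p: C→B)

So i = 1, j = 2, giving x = w[0:1] = p, y = w[1:2] = p, z = w[2:6] = pqqp.
Check: |xy| = 2 ≤ 4 and |y| = 1 ≥ 1. Reading y takes M from D back to D, so every xyⁱz is accepted.

p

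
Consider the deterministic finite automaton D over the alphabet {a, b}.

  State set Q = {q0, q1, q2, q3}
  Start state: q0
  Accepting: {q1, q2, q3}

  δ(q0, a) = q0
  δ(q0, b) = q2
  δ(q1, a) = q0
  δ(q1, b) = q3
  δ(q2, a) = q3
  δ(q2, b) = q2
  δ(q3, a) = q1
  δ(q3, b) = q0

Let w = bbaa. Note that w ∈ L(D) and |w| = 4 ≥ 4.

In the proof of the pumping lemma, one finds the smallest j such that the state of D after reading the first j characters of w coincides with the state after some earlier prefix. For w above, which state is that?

State sequence: q0 -b-> q2 -b-> q2 -a-> q3 -a-> q1
First repeat at step 2: q2 was already visited.

The earliest repeat is at step j = 2: D is in q2, which it already visited at step i = 1.
With |Q| = 4, pigeonhole forces a state repeat no later than step 4; the substring read between the first and second visits to that state can be pumped.

q2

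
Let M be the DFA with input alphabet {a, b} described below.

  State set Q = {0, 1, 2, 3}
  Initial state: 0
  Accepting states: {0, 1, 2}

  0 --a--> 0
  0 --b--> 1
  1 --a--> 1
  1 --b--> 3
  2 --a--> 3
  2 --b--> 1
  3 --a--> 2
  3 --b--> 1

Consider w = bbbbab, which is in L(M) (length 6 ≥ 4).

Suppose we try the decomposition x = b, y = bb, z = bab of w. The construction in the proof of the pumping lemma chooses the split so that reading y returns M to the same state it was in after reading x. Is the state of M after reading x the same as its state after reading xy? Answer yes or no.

yes

Run of M on the first 3 characters of w = b b b:
  step 0: 0  (start)
  step 1: 1  (read b: 0→1)
  step 2: 3  (read b: 1→3)
  step 3: 1  (read b: 3→1)

After x (step 1): 1. After xy (step 3): 1.
They match, so y = bb drives M around a cycle from 1 back to itself; pumping y any number of times keeps M in 1 before reading z, and xyⁱz ∈ L(M) for every i ≥ 0.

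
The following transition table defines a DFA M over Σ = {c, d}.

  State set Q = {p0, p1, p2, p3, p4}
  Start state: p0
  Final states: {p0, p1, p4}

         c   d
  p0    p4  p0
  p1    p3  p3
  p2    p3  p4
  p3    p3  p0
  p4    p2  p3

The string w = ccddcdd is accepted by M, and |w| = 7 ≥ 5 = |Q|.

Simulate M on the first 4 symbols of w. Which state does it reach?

p3

Run of M on the first 4 characters of w = c c d d:
  step 0: p0  (start)
  step 1: p4  (read c: p0→p4)
  step 2: p2  (read c: p4→p2)
  step 3: p4  (read d: p2→p4)
  step 4: p3  (read d: p4→p3)

After reading 4 characters, M is in state p3.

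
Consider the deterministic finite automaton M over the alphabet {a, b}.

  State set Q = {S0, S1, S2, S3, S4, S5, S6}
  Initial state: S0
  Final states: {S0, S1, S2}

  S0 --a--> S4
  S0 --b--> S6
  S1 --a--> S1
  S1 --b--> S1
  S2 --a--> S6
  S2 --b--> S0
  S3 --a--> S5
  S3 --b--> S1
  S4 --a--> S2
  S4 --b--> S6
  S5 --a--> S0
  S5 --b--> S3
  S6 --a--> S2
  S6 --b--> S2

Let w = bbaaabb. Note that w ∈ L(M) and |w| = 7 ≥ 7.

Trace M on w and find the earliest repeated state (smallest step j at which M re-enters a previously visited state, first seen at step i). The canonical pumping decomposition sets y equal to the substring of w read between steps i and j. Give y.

ba

Run of M on w = b b a a a b b:
  step 0: S0  (start)
  step 1: S6  (read b: S0→S6)
  step 2: S2  (read b: S6→S2)
  step 3: S6  (read a: S2→S6)   ← first repeat (S6 seen earlier)
  step 4: S2  (read a: S6→S2)
  step 5: S6  (read a: S2→S6)
  step 6: S2  (read b: S6→S2)
  step 7: S0  (read b: S2→S0)

So i = 1, j = 3, giving x = w[0:1] = b, y = w[1:3] = ba, z = w[3:7] = aabb.
Check: |xy| = 3 ≤ 7 and |y| = 2 ≥ 1. Reading y takes M from S6 back to S6, so every xyⁱz is accepted.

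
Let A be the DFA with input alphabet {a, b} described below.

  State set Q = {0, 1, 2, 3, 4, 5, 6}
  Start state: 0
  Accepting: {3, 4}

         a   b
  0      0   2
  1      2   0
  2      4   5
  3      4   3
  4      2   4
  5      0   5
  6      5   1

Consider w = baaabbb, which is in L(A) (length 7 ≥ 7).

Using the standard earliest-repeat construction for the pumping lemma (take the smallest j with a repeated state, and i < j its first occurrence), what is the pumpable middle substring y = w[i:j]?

State sequence: 0 -b-> 2 -a-> 4 -a-> 2 -a-> 4 -b-> 4 -b-> 4 -b-> 4
First repeat at step 3: 2 was already visited.

So i = 1, j = 3, giving x = w[0:1] = b, y = w[1:3] = aa, z = w[3:7] = abbb.
Check: |xy| = 3 ≤ 7 and |y| = 2 ≥ 1. Reading y takes A from 2 back to 2, so every xyⁱz is accepted.

aa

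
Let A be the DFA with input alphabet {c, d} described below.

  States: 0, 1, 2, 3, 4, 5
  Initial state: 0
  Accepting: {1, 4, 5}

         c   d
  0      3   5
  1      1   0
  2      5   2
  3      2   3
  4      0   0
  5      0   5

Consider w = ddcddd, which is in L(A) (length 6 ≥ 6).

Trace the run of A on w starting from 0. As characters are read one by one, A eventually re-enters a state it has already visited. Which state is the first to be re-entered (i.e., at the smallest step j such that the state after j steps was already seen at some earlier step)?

5

State sequence: 0 -d-> 5 -d-> 5 -c-> 0 -d-> 5 -d-> 5 -d-> 5
First repeat at step 2: 5 was already visited.

The earliest repeat is at step j = 2: A is in 5, which it already visited at step i = 1.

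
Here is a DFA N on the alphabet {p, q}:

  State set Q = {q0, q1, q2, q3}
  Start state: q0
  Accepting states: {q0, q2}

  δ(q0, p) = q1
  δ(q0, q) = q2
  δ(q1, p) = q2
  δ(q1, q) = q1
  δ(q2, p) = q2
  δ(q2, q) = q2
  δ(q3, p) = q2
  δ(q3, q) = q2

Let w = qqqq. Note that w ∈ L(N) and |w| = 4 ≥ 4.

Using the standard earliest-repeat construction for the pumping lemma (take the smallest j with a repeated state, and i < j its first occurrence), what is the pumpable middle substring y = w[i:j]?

Run of N on w = q q q q:
  step 0: q0  (start)
  step 1: q2  (read q: q0→q2)
  step 2: q2  (read q: q2→q2)   ← first repeat (q2 seen earlier)
  step 3: q2  (read q: q2→q2)
  step 4: q2  (read q: q2→q2)

So i = 1, j = 2, giving x = w[0:1] = q, y = w[1:2] = q, z = w[2:4] = qq.
Check: |xy| = 2 ≤ 4 and |y| = 1 ≥ 1. Reading y takes N from q2 back to q2, so every xyⁱz is accepted.
Pumping length from the standard proof: p = 4 (the number of states). The repeated state found above gives |xy| = j ≤ 4 and |y| = j − i ≥ 1.

q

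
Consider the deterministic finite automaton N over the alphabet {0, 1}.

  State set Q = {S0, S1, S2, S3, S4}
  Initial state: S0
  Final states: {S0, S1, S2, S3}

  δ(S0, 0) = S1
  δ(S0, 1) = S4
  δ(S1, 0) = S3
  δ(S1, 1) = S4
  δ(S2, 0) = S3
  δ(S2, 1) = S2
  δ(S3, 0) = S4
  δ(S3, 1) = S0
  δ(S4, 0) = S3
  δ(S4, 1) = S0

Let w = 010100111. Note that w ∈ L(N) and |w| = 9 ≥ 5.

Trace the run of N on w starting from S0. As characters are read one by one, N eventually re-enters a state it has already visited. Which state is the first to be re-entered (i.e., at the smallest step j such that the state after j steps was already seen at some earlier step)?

S0

State sequence: S0 -0-> S1 -1-> S4 -0-> S3 -1-> S0 -0-> S1 -0-> S3 -1-> S0 -1-> S4 -1-> S0
First repeat at step 4: S0 was already visited.

The earliest repeat is at step j = 4: N is in S0, which it already visited at step i = 0.
Pumping length from the standard proof: p = 5 (the number of states). The repeated state found above gives |xy| = j ≤ 5 and |y| = j − i ≥ 1.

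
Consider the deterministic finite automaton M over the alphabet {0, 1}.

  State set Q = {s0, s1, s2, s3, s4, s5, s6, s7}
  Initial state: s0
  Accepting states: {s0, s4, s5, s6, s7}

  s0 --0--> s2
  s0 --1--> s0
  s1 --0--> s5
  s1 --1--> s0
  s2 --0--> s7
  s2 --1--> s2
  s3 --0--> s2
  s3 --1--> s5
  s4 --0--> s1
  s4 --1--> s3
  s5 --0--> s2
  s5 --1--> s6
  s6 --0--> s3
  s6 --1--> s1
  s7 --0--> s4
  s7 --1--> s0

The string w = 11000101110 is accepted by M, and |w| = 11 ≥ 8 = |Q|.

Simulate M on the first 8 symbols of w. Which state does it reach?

State sequence: s0 -1-> s0 -1-> s0 -0-> s2 -0-> s7 -0-> s4 -1-> s3 -0-> s2 -1-> s2

After reading 8 characters, M is in state s2.

s2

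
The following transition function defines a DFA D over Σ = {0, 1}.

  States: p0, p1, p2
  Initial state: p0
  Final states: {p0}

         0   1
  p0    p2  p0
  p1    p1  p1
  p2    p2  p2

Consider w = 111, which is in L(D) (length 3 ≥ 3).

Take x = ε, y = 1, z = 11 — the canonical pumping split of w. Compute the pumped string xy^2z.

xy^2z = ε·1·1·11 = 1111.
Reading y = 1 takes D from p0 back to p0, so after x·y·y the machine is still in p0, and z then leads to the accepting state p0. Hence 1111 ∈ L(D).

1111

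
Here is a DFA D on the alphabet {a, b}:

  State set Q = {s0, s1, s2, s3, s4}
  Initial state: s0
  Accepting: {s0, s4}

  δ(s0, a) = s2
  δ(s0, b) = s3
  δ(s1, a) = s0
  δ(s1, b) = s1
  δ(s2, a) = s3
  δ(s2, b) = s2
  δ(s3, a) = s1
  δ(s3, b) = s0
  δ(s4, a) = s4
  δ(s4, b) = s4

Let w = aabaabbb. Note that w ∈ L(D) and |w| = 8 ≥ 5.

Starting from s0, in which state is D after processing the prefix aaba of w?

s2

State sequence: s0 -a-> s2 -a-> s3 -b-> s0 -a-> s2

After reading 4 characters, D is in state s2.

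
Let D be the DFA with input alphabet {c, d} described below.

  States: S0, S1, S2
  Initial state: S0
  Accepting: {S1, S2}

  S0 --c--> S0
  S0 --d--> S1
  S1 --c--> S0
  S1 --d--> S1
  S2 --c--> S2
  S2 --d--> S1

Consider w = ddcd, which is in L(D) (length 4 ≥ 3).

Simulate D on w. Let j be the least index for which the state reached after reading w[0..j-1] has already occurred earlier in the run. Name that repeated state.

S1

Run of D on w = d d c d:
  step 0: S0  (start)
  step 1: S1  (read d: S0→S1)
  step 2: S1  (read d: S1→S1)   ← first repeat (S1 seen earlier)
  step 3: S0  (read c: S1→S0)
  step 4: S1  (read d: S0→S1)

The earliest repeat is at step j = 2: D is in S1, which it already visited at step i = 1.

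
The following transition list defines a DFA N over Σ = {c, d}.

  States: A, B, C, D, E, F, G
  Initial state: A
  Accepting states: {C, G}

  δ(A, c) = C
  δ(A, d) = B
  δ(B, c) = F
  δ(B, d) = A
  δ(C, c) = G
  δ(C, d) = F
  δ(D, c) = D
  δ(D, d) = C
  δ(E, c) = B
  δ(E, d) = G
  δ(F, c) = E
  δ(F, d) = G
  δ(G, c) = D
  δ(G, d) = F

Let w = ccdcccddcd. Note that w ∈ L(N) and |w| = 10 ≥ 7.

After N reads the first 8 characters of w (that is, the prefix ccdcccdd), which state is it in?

F

Run of N on the first 8 characters of w = c c d c c c d d:
  step 0: A  (start)
  step 1: C  (read c: A→C)
  step 2: G  (read c: C→G)
  step 3: F  (read d: G→F)
  step 4: E  (read c: F→E)
  step 5: B  (read c: E→B)
  step 6: F  (read c: B→F)
  step 7: G  (read d: F→G)
  step 8: F  (read d: G→F)

After reading 8 characters, N is in state F.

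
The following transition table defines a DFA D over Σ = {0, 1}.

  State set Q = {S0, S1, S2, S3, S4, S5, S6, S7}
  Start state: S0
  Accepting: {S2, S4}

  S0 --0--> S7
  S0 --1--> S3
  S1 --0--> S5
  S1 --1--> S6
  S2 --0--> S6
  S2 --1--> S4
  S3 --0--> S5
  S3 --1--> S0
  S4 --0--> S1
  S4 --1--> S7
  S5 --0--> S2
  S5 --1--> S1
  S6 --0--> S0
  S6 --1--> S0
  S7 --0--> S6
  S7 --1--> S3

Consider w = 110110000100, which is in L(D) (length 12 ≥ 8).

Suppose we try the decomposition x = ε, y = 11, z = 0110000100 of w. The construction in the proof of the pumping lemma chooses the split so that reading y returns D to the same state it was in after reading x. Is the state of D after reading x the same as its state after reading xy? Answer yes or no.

yes

Run of D on the first 2 characters of w = 1 1:
  step 0: S0  (start)
  step 1: S3  (read 1: S0→S3)
  step 2: S0  (read 1: S3→S0)

After x (step 0): S0. After xy (step 2): S0.
They match, so y = 11 drives D around a cycle from S0 back to itself; pumping y any number of times keeps D in S0 before reading z, and xyⁱz ∈ L(D) for every i ≥ 0.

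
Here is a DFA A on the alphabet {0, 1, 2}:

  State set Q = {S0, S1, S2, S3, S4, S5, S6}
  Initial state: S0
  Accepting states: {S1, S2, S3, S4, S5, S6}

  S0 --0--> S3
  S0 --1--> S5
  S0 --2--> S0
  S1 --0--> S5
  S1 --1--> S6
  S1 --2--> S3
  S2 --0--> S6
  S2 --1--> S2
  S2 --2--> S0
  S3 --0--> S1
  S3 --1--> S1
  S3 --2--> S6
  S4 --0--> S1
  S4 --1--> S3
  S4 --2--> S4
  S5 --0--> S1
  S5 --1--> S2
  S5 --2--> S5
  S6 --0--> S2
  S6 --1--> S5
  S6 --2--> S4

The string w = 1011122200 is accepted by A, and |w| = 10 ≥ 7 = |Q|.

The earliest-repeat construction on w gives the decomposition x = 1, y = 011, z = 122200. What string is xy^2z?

1011011122200

xy^2z = 1·011·011·122200 = 1011011122200.
Reading y = 011 takes A from S5 back to S5, so after x·y·y the machine is still in S5, and z then leads to the accepting state S1. Hence 1011011122200 ∈ L(A).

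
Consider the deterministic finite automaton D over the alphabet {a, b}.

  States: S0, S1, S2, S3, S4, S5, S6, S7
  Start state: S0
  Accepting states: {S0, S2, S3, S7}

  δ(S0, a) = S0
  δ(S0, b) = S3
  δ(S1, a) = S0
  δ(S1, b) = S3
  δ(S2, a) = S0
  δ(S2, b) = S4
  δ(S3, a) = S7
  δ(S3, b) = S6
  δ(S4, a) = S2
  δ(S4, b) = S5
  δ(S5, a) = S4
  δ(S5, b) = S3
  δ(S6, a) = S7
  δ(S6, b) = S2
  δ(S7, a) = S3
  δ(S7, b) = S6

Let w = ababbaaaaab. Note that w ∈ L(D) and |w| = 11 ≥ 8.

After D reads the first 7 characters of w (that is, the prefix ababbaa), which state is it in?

S0

State sequence: S0 -a-> S0 -b-> S3 -a-> S7 -b-> S6 -b-> S2 -a-> S0 -a-> S0

After reading 7 characters, D is in state S0.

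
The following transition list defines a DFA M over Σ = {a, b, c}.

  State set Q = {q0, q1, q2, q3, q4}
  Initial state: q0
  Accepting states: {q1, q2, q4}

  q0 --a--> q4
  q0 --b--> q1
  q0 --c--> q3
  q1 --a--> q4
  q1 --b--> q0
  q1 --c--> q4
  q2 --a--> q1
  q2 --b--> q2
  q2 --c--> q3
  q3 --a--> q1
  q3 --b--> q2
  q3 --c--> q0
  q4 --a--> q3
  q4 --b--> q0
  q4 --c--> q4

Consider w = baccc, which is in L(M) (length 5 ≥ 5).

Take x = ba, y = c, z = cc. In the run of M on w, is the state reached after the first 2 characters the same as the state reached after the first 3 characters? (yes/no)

yes

Run of M on the first 3 characters of w = b a c:
  step 0: q0  (start)
  step 1: q1  (read b: q0→q1)
  step 2: q4  (read a: q1→q4)
  step 3: q4  (read c: q4→q4)

After x (step 2): q4. After xy (step 3): q4.
They match, so y = c drives M around a cycle from q4 back to itself; pumping y any number of times keeps M in q4 before reading z, and xyⁱz ∈ L(M) for every i ≥ 0.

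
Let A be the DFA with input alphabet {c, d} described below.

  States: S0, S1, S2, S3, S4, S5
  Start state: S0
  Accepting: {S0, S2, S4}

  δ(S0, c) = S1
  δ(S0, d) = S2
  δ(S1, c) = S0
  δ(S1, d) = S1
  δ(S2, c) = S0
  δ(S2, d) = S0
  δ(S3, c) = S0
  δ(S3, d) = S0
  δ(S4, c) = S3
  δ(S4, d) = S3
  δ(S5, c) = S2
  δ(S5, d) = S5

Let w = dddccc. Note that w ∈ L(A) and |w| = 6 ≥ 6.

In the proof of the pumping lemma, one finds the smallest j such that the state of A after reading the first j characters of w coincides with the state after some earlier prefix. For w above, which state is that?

S0

Run of A on w = d d d c c c:
  step 0: S0  (start)
  step 1: S2  (read d: S0→S2)
  step 2: S0  (read d: S2→S0)   ← first repeat (S0 seen earlier)
  step 3: S2  (read d: S0→S2)
  step 4: S0  (read c: S2→S0)
  step 5: S1  (read c: S0→S1)
  step 6: S0  (read c: S1→S0)

The earliest repeat is at step j = 2: A is in S0, which it already visited at step i = 0.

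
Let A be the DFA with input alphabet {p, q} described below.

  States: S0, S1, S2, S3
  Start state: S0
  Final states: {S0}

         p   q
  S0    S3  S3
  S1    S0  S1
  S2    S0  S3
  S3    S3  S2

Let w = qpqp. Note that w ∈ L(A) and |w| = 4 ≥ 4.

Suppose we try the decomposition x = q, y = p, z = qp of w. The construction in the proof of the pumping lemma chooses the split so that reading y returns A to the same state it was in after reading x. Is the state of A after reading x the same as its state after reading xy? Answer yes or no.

Run of A on the first 2 characters of w = q p:
  step 0: S0  (start)
  step 1: S3  (read q: S0→S3)
  step 2: S3  (read p: S3→S3)

After x (step 1): S3. After xy (step 2): S3.
They match, so y = p drives A around a cycle from S3 back to itself; pumping y any number of times keeps A in S3 before reading z, and xyⁱz ∈ L(A) for every i ≥ 0.

yes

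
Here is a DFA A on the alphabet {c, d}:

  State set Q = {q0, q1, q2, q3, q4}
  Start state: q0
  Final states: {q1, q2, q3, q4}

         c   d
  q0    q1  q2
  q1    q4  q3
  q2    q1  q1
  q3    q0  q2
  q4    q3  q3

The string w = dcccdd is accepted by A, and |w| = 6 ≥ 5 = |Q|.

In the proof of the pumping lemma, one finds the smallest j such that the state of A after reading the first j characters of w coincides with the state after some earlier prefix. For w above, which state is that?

q2

State sequence: q0 -d-> q2 -c-> q1 -c-> q4 -c-> q3 -d-> q2 -d-> q1
First repeat at step 5: q2 was already visited.

The earliest repeat is at step j = 5: A is in q2, which it already visited at step i = 1.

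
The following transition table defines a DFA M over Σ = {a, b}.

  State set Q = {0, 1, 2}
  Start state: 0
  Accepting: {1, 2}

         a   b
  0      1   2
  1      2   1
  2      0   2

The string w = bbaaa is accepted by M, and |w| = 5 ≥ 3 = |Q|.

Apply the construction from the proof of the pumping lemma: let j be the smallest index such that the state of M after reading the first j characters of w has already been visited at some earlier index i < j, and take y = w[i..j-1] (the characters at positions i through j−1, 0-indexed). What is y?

b

Run of M on w = b b a a a:
  step 0: 0  (start)
  step 1: 2  (read b: 0→2)
  step 2: 2  (read b: 2→2)   ← first repeat (2 seen earlier)
  step 3: 0  (read a: 2→0)
  step 4: 1  (read a: 0→1)
  step 5: 2  (read a: 1→2)

So i = 1, j = 2, giving x = w[0:1] = b, y = w[1:2] = b, z = w[2:5] = aaa.
Check: |xy| = 2 ≤ 3 and |y| = 1 ≥ 1. Reading y takes M from 2 back to 2, so every xyⁱz is accepted.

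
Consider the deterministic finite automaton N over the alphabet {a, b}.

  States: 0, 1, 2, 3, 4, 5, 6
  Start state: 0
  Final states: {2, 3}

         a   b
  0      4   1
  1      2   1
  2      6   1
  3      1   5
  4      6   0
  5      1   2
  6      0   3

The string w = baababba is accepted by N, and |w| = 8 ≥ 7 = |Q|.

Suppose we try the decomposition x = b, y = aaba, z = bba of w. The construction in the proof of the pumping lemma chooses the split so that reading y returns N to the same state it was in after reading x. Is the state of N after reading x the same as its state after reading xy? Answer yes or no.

yes

State sequence: 0 -b-> 1 -a-> 2 -a-> 6 -b-> 3 -a-> 1

After x (step 1): 1. After xy (step 5): 1.
They match, so y = aaba drives N around a cycle from 1 back to itself; pumping y any number of times keeps N in 1 before reading z, and xyⁱz ∈ L(N) for every i ≥ 0.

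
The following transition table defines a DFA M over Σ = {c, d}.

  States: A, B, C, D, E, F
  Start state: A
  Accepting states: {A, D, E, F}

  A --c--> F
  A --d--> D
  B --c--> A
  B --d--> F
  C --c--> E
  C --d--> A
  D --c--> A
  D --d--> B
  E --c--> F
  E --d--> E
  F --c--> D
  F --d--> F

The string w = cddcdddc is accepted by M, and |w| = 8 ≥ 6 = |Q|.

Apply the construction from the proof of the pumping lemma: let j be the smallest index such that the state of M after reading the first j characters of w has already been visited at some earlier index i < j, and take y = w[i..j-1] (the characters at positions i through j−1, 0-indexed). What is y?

d

State sequence: A -c-> F -d-> F -d-> F -c-> D -d-> B -d-> F -d-> F -c-> D
First repeat at step 2: F was already visited.

So i = 1, j = 2, giving x = w[0:1] = c, y = w[1:2] = d, z = w[2:8] = dcdddc.
Check: |xy| = 2 ≤ 6 and |y| = 1 ≥ 1. Reading y takes M from F back to F, so every xyⁱz is accepted.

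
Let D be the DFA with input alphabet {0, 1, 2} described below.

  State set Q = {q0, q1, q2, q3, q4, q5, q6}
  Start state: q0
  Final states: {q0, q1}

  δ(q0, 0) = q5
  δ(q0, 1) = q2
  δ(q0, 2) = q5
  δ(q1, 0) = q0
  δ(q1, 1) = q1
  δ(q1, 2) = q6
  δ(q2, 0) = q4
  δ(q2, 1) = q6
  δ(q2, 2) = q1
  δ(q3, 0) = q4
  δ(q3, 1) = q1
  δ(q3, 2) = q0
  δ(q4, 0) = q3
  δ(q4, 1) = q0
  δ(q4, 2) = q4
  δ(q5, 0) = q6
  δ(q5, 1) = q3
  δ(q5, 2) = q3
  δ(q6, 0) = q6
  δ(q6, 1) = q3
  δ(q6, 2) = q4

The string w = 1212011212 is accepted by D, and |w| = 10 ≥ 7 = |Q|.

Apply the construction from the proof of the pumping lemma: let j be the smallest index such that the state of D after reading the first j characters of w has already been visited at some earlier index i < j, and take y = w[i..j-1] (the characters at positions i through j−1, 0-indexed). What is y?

1

State sequence: q0 -1-> q2 -2-> q1 -1-> q1 -2-> q6 -0-> q6 -1-> q3 -1-> q1 -2-> q6 -1-> q3 -2-> q0
First repeat at step 3: q1 was already visited.

So i = 2, j = 3, giving x = w[0:2] = 12, y = w[2:3] = 1, z = w[3:10] = 2011212.
Check: |xy| = 3 ≤ 7 and |y| = 1 ≥ 1. Reading y takes D from q1 back to q1, so every xyⁱz is accepted.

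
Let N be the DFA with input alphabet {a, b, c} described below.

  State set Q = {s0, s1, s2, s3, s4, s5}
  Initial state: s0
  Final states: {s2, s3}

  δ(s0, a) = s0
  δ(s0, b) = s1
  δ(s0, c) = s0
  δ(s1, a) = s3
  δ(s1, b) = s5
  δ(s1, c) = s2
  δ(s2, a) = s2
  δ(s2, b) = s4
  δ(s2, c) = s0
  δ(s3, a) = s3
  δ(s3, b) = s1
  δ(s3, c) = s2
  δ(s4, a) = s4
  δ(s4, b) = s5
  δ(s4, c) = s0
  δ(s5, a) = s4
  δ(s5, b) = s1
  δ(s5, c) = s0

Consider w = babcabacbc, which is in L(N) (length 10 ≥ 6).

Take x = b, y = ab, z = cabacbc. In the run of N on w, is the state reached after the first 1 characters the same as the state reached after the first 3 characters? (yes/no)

yes

Run of N on the first 3 characters of w = b a b:
  step 0: s0  (start)
  step 1: s1  (read b: s0→s1)
  step 2: s3  (read a: s1→s3)
  step 3: s1  (read b: s3→s1)

After x (step 1): s1. After xy (step 3): s1.
They match, so y = ab drives N around a cycle from s1 back to itself; pumping y any number of times keeps N in s1 before reading z, and xyⁱz ∈ L(N) for every i ≥ 0.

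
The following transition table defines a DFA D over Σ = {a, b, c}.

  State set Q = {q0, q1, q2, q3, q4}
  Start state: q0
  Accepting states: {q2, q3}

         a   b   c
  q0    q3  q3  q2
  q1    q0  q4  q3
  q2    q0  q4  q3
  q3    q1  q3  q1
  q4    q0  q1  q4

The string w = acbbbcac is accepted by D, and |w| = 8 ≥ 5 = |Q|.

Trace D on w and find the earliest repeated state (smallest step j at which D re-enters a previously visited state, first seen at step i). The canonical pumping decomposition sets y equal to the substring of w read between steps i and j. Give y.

State sequence: q0 -a-> q3 -c-> q1 -b-> q4 -b-> q1 -b-> q4 -c-> q4 -a-> q0 -c-> q2
First repeat at step 4: q1 was already visited.

So i = 2, j = 4, giving x = w[0:2] = ac, y = w[2:4] = bb, z = w[4:8] = bcac.
Check: |xy| = 4 ≤ 5 and |y| = 2 ≥ 1. Reading y takes D from q1 back to q1, so every xyⁱz is accepted.
Pumping length from the standard proof: p = 5 (the number of states). The repeated state found above gives |xy| = j ≤ 5 and |y| = j − i ≥ 1.

bb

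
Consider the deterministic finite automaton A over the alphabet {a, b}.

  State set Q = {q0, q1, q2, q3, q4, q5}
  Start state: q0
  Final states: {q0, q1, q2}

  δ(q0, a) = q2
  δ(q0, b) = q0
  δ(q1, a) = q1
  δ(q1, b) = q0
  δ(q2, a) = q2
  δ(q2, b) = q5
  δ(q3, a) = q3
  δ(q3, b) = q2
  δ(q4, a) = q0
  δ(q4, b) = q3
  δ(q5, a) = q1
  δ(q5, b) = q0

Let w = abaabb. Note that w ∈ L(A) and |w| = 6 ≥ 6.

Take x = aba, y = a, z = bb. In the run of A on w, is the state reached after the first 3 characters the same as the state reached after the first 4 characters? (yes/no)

State sequence: q0 -a-> q2 -b-> q5 -a-> q1 -a-> q1

After x (step 3): q1. After xy (step 4): q1.
They match, so y = a drives A around a cycle from q1 back to itself; pumping y any number of times keeps A in q1 before reading z, and xyⁱz ∈ L(A) for every i ≥ 0.

yes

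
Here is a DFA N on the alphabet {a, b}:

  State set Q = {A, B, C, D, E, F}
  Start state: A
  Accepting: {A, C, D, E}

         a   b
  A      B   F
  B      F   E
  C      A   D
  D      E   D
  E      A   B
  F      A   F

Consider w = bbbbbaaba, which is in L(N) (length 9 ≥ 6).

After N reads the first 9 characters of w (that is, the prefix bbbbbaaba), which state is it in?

A

Run of N on the first 9 characters of w = b b b b b a a b a:
  step 0: A  (start)
  step 1: F  (read b: A→F)
  step 2: F  (read b: F→F)
  step 3: F  (read b: F→F)
  step 4: F  (read b: F→F)
  step 5: F  (read b: F→F)
  step 6: A  (read a: F→A)
  step 7: B  (read a: A→B)
  step 8: E  (read b: B→E)
  step 9: A  (read a: E→A)

After reading 9 characters, N is in state A.
(This kind of state-tracing is the core of the pumping-lemma construction: with 6 states, pigeonhole forces a repeat within the first 6 steps.)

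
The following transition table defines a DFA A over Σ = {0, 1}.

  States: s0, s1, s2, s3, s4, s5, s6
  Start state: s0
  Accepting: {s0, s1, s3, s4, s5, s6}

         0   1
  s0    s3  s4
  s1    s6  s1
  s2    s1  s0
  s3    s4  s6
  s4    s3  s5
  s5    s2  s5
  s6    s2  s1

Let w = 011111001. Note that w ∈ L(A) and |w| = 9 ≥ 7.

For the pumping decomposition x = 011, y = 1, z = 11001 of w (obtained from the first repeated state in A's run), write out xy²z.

xy^2z = 011·1·1·11001 = 0111111001.
Reading y = 1 takes A from s1 back to s1, so after x·y·y the machine is still in s1, and z then leads to the accepting state s0. Hence 0111111001 ∈ L(A).

0111111001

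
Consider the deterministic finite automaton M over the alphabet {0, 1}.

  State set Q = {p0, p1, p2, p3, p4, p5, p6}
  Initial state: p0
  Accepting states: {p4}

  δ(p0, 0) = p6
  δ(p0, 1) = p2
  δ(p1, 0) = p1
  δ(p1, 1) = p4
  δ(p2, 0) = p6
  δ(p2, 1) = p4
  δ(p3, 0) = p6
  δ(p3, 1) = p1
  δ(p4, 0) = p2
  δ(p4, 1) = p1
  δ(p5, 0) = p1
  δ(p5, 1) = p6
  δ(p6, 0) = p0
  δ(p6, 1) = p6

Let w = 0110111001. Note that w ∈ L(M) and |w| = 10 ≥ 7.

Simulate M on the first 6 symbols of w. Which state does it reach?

Run of M on the first 6 characters of w = 0 1 1 0 1 1:
  step 0: p0  (start)
  step 1: p6  (read 0: p0→p6)
  step 2: p6  (read 1: p6→p6)
  step 3: p6  (read 1: p6→p6)
  step 4: p0  (read 0: p6→p0)
  step 5: p2  (read 1: p0→p2)
  step 6: p4  (read 1: p2→p4)

After reading 6 characters, M is in state p4.

p4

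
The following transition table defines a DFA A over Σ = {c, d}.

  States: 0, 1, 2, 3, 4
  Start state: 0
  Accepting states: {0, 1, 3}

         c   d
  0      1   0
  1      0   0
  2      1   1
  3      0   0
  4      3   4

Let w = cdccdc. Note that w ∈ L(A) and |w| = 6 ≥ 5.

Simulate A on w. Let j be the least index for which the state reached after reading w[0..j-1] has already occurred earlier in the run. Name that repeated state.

0

State sequence: 0 -c-> 1 -d-> 0 -c-> 1 -c-> 0 -d-> 0 -c-> 1
First repeat at step 2: 0 was already visited.

The earliest repeat is at step j = 2: A is in 0, which it already visited at step i = 0.
Pumping length from the standard proof: p = 5 (the number of states). The repeated state found above gives |xy| = j ≤ 5 and |y| = j − i ≥ 1.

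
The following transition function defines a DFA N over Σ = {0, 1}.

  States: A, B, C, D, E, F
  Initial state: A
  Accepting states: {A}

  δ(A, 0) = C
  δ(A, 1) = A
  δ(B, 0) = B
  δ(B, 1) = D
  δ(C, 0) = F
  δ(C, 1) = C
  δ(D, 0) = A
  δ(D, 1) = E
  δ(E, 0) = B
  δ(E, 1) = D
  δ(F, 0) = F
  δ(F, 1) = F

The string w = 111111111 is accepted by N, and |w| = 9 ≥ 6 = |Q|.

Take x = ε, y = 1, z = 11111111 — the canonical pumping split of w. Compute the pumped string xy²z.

xy^2z = ε·1·1·11111111 = 1111111111.
Reading y = 1 takes N from A back to A, so after x·y·y the machine is still in A, and z then leads to the accepting state A. Hence 1111111111 ∈ L(N).

1111111111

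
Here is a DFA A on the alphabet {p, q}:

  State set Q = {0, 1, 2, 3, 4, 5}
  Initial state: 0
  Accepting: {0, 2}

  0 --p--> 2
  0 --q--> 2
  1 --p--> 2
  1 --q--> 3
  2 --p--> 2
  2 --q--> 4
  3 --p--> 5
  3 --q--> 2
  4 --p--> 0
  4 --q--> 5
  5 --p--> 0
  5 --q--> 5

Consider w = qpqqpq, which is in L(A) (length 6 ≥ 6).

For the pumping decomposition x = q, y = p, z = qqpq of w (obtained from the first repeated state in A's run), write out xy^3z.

qpppqqpq

xy^3z = q·p·p·p·qqpq = qpppqqpq.
Reading y = p takes A from 2 back to 2, so after x·y·y·y the machine is still in 2, and z then leads to the accepting state 2. Hence qpppqqpq ∈ L(A).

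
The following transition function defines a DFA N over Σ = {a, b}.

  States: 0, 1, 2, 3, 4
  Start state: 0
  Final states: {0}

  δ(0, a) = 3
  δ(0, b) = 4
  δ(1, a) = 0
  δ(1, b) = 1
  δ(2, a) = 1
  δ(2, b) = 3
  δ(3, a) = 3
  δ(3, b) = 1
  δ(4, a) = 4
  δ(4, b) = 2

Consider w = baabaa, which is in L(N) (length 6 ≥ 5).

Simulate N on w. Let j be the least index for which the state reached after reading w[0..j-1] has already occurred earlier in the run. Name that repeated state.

4

State sequence: 0 -b-> 4 -a-> 4 -a-> 4 -b-> 2 -a-> 1 -a-> 0
First repeat at step 2: 4 was already visited.

The earliest repeat is at step j = 2: N is in 4, which it already visited at step i = 1.
Since N has 5 states, any run of length ≥ 5 visits 5+1 states, so by pigeonhole some state repeats within the first 5 steps — that repeat gives the pumpable loop.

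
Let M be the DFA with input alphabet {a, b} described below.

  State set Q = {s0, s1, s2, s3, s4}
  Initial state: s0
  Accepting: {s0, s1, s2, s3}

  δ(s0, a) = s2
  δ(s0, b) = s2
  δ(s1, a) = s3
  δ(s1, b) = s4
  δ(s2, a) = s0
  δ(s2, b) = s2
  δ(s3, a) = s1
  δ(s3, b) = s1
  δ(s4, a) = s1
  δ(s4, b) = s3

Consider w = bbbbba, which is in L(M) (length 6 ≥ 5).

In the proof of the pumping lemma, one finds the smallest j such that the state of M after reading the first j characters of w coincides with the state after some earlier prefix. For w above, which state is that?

Run of M on w = b b b b b a:
  step 0: s0  (start)
  step 1: s2  (read b: s0→s2)
  step 2: s2  (read b: s2→s2)   ← first repeat (s2 seen earlier)
  step 3: s2  (read b: s2→s2)
  step 4: s2  (read b: s2→s2)
  step 5: s2  (read b: s2→s2)
  step 6: s0  (read a: s2→s0)

The earliest repeat is at step j = 2: M is in s2, which it already visited at step i = 1.
Pumping length from the standard proof: p = 5 (the number of states). The repeated state found above gives |xy| = j ≤ 5 and |y| = j − i ≥ 1.

s2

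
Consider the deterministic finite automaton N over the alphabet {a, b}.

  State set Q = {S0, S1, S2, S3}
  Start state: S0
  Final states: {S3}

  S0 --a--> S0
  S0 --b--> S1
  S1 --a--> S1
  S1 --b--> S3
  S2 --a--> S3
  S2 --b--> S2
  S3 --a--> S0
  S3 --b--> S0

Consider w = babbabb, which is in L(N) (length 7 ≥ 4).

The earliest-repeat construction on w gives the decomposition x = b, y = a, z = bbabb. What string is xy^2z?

baabbabb

xy^2z = b·a·a·bbabb = baabbabb.
Reading y = a takes N from S1 back to S1, so after x·y·y the machine is still in S1, and z then leads to the accepting state S3. Hence baabbabb ∈ L(N).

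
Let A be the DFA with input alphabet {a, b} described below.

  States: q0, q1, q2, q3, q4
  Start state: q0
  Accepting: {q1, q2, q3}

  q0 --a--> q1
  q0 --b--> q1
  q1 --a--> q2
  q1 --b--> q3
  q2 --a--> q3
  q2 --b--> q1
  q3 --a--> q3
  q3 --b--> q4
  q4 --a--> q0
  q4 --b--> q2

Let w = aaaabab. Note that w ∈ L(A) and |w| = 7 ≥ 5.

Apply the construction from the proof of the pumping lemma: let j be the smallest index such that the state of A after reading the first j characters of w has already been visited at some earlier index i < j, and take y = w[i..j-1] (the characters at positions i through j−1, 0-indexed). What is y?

State sequence: q0 -a-> q1 -a-> q2 -a-> q3 -a-> q3 -b-> q4 -a-> q0 -b-> q1
First repeat at step 4: q3 was already visited.

So i = 3, j = 4, giving x = w[0:3] = aaa, y = w[3:4] = a, z = w[4:7] = bab.
Check: |xy| = 4 ≤ 5 and |y| = 1 ≥ 1. Reading y takes A from q3 back to q3, so every xyⁱz is accepted.

a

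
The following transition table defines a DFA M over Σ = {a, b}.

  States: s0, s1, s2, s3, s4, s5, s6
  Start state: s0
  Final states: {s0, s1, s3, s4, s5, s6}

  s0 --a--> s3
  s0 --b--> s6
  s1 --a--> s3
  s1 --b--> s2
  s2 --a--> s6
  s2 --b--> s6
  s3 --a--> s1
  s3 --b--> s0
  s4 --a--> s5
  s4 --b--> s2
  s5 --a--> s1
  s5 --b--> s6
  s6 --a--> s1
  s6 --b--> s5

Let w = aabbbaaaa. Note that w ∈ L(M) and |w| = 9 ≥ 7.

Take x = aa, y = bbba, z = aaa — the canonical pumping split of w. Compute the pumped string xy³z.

xy^3z = aa·bbba·bbba·bbba·aaa = aabbbabbbabbbaaaa.
Reading y = bbba takes M from s1 back to s1, so after x·y·y·y the machine is still in s1, and z then leads to the accepting state s3. Hence aabbbabbbabbbaaaa ∈ L(M).

aabbbabbbabbbaaaa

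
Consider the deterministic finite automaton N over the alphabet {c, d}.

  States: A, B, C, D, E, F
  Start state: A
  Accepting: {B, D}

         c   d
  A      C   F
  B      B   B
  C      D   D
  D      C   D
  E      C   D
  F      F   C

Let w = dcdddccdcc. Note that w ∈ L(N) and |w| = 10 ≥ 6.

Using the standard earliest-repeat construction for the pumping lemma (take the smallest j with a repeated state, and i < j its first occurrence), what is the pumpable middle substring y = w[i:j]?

Run of N on w = d c d d d c c d c c:
  step 0: A  (start)
  step 1: F  (read d: A→F)
  step 2: F  (read c: F→F)   ← first repeat (F seen earlier)
  step 3: C  (read d: F→C)
  step 4: D  (read d: C→D)
  step 5: D  (read d: D→D)
  step 6: C  (read c: D→C)
  step 7: D  (read c: C→D)
  step 8: D  (read d: D→D)
  step 9: C  (read c: D→C)
  step 10: D  (read c: C→D)

So i = 1, j = 2, giving x = w[0:1] = d, y = w[1:2] = c, z = w[2:10] = dddccdcc.
Check: |xy| = 2 ≤ 6 and |y| = 1 ≥ 1. Reading y takes N from F back to F, so every xyⁱz is accepted.

c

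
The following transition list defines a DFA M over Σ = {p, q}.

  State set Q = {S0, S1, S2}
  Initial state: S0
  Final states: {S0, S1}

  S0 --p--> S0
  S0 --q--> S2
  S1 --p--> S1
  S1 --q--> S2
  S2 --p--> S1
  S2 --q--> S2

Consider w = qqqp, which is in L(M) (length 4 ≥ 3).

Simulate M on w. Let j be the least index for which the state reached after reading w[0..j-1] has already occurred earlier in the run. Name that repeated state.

State sequence: S0 -q-> S2 -q-> S2 -q-> S2 -p-> S1
First repeat at step 2: S2 was already visited.

The earliest repeat is at step j = 2: M is in S2, which it already visited at step i = 1.
Pumping length from the standard proof: p = 3 (the number of states). The repeated state found above gives |xy| = j ≤ 3 and |y| = j − i ≥ 1.

S2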